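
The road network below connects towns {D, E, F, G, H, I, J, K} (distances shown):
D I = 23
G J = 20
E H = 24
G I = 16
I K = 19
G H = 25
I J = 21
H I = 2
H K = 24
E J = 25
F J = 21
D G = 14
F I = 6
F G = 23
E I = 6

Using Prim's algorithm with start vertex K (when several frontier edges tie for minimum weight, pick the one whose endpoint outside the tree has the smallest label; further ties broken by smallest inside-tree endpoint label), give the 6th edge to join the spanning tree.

Prim, starting at K.
Step 1: cheapest edge leaving the tree is I K (19); add I.
Step 2: cheapest edge leaving the tree is H I (2); add H.
Step 3: cheapest edge leaving the tree is E I (6); add E.
Step 4: cheapest edge leaving the tree is F I (6); add F.
Step 5: cheapest edge leaving the tree is G I (16); add G.
Step 6: cheapest edge leaving the tree is D G (14); add D.
Step 7: cheapest edge leaving the tree is G J (20); add J.
The 6th edge added is D G.

D-G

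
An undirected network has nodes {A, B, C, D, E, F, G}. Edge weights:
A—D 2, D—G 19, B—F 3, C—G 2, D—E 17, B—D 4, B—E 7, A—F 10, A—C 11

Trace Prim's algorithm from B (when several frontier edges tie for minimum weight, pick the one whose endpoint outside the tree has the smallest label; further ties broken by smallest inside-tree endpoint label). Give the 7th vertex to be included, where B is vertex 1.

G

Grow the tree from B using Prim:
Step 1: cheapest edge leaving the tree is B—F (3); add F.
Step 2: cheapest edge leaving the tree is B—D (4); add D.
Step 3: cheapest edge leaving the tree is A—D (2); add A.
Step 4: cheapest edge leaving the tree is B—E (7); add E.
Step 5: cheapest edge leaving the tree is A—C (11); add C.
Step 6: cheapest edge leaving the tree is C—G (2); add G.
Vertex order: B, F, D, A, E, C, G. The 7th vertex is G.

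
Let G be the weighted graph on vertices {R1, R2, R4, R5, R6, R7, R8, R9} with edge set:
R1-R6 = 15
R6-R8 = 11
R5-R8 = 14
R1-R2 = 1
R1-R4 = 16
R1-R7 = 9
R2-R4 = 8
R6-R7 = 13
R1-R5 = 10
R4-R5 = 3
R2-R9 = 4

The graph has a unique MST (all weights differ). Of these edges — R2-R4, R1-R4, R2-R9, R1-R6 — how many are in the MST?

2

Kruskal: consider edges lightest-first.
R1-R2 (1): add — endpoints in different components.
R4-R5 (3): add — endpoints in different components.
R2-R9 (4): add — endpoints in different components.
R2-R4 (8): add — endpoints in different components.
R1-R7 (9): add — endpoints in different components.
R1-R5 (10): skip — R1 and R5 already connected.
R6-R8 (11): add — endpoints in different components.
R6-R7 (13): add — endpoints in different components.
MST edge set: {R1-R2, R4-R5, R2-R9, R2-R4, R1-R7, R6-R8, R6-R7}.
Of the listed edges, {R2-R4, R2-R9} are in the MST → 2.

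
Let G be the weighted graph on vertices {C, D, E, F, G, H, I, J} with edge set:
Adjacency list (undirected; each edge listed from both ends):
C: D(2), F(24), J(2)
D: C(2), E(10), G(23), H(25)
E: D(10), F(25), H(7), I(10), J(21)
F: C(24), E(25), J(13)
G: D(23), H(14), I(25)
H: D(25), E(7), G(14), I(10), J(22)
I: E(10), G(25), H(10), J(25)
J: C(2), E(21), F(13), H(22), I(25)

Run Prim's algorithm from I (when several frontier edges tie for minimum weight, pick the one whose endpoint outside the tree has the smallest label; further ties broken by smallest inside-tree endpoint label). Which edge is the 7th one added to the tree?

Grow the tree from I using Prim:
Step 1: cheapest edge leaving the tree is E-I (10); add E.
Step 2: cheapest edge leaving the tree is E-H (7); add H.
Step 3: cheapest edge leaving the tree is D-E (10); add D.
Step 4: cheapest edge leaving the tree is C-D (2); add C.
Step 5: cheapest edge leaving the tree is C-J (2); add J.
Step 6: cheapest edge leaving the tree is F-J (13); add F.
Step 7: cheapest edge leaving the tree is G-H (14); add G.
The 7th edge added is G-H.

G-H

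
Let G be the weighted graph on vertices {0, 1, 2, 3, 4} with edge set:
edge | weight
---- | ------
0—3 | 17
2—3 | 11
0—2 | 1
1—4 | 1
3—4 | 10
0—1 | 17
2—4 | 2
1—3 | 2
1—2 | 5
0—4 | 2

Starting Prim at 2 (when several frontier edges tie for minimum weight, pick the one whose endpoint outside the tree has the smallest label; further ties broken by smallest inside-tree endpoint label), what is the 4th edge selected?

Prim's algorithm from 2:
Step 1: cheapest edge leaving the tree is 0—2 (1); add 0.
Step 2: cheapest edge leaving the tree is 0—4 (2); add 4.
Step 3: cheapest edge leaving the tree is 1—4 (1); add 1.
Step 4: cheapest edge leaving the tree is 1—3 (2); add 3.
The 4th edge added is 1—3.

1-3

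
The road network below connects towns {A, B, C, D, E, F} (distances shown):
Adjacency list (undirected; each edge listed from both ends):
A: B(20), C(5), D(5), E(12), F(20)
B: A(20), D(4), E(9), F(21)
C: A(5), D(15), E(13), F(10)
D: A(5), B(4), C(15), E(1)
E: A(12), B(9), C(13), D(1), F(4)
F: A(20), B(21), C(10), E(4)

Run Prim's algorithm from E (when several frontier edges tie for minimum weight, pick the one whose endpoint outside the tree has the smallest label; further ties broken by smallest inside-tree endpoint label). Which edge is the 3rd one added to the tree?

Prim's algorithm from E:
Step 1: frontier [D–E 1, E–F 4, B–E 9, A–E 12, C–E 13] → take D–E (1); add D.
Step 2: frontier [B–D 4, A–D 5, C–D 15, E–F 4, B–E 9, A–E 12, C–E 13] → take B–D (4); add B.
Step 3: frontier [A–B 20, B–F 21, A–D 5, C–D 15, E–F 4, A–E 12, C–E 13] → take E–F (4); add F.
Step 4: frontier [A–B 20, A–D 5, C–D 15, A–E 12, C–E 13, C–F 10, A–F 20] → take A–D (5); add A.
Step 5: frontier [A–C 5, C–D 15, C–E 13, C–F 10] → take A–C (5); add C.
The 3rd edge added is E–F.

E-F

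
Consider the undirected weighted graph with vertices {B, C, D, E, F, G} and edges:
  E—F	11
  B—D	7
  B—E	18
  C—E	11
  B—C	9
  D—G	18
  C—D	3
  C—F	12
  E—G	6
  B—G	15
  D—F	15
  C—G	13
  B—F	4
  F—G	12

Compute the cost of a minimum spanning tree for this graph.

31

Prim's algorithm from E:
Step 1: cheapest edge leaving the tree is E—G (6); add G.
Step 2: cheapest edge leaving the tree is C—E (11); add C.
Step 3: cheapest edge leaving the tree is C—D (3); add D.
Step 4: cheapest edge leaving the tree is B—D (7); add B.
Step 5: cheapest edge leaving the tree is B—F (4); add F.
MST edges: E—G, C—E, C—D, B—D, B—F; total weight 6+11+3+7+4 = 31.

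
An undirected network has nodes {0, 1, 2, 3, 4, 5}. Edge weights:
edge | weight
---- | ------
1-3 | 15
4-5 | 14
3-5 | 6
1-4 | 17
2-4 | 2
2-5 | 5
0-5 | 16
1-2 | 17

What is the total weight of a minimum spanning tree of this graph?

Kruskal's algorithm — process edges by increasing weight (ties by edge label):
2-4 (2): add. Components now {0} {1} {2,4} {3} {5}
2-5 (5): add. Components now {0} {1} {2,4,5} {3}
3-5 (6): add. Components now {0} {1} {2,3,4,5}
4-5 (14): skip — 4 and 5 already connected.
1-3 (15): add. Components now {0} {1,2,3,4,5}
0-5 (16): add. Components now {0,1,2,3,4,5}
MST edges: 2-4, 2-5, 3-5, 1-3, 0-5; total weight 2+5+6+15+16 = 44.

44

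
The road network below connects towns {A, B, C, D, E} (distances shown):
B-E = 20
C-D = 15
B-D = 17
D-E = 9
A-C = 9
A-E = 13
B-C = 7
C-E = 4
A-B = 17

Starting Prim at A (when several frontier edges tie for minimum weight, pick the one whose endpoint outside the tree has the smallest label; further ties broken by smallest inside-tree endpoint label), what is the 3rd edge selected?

B-C

Grow the tree from A using Prim:
Step 1: cheapest edge leaving the tree is A-C (9); add C.
Step 2: cheapest edge leaving the tree is C-E (4); add E.
Step 3: cheapest edge leaving the tree is B-C (7); add B.
Step 4: cheapest edge leaving the tree is D-E (9); add D.
The 3rd edge added is B-C.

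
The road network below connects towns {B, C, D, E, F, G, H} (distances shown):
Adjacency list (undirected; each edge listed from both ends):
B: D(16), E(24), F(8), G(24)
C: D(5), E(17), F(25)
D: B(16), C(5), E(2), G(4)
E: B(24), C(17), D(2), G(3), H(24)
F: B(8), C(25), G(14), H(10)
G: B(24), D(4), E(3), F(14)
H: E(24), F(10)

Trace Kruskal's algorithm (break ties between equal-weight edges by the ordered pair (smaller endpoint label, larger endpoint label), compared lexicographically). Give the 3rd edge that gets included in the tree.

Kruskal's algorithm — process edges by increasing weight (ties by edge label):
D–E (2): add. Components now {B} {C} {D,E} {F} {G} {H}
E–G (3): add. Components now {B} {C} {D,E,G} {F} {H}
D–G (4): skip — D and G already connected.
C–D (5): add. Components now {B} {C,D,E,G} {F} {H}
B–F (8): add. Components now {B,F} {C,D,E,G} {H}
F–H (10): add. Components now {B,F,H} {C,D,E,G}
F–G (14): add. Components now {B,C,D,E,F,G,H}
The 3rd edge added is C–D.

C-D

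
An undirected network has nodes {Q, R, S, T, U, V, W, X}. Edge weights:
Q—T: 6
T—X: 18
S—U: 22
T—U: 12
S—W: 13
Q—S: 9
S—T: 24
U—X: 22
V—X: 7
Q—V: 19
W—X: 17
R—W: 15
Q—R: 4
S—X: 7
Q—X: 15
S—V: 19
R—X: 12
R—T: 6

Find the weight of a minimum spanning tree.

58

Kruskal: consider edges lightest-first.
Q—R (4): add — endpoints in different components.
Q—T (6): add — endpoints in different components.
R—T (6): skip — T and R already connected.
S—X (7): add — endpoints in different components.
V—X (7): add — endpoints in different components.
Q—S (9): add — endpoints in different components.
R—X (12): skip — R and X already connected.
T—U (12): add — endpoints in different components.
S—W (13): add — endpoints in different components.
MST edges: Q—R, Q—T, S—X, V—X, Q—S, T—U, S—W; total weight 4+6+7+7+9+12+13 = 58.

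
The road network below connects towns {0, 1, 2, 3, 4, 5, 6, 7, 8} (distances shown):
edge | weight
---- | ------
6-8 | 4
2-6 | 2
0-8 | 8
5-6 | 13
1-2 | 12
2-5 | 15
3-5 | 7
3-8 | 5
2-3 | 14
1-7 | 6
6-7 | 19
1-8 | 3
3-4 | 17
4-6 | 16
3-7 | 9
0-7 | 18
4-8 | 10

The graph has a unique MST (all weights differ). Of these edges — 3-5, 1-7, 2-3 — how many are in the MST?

2

Kruskal: consider edges lightest-first.
2-6 (2): add — endpoints in different components.
1-8 (3): add — endpoints in different components.
6-8 (4): add — endpoints in different components.
3-8 (5): add — endpoints in different components.
1-7 (6): add — endpoints in different components.
3-5 (7): add — endpoints in different components.
0-8 (8): add — endpoints in different components.
3-7 (9): skip — 3 and 7 already connected.
4-8 (10): add — endpoints in different components.
MST edge set: {2-6, 1-8, 6-8, 3-8, 1-7, 3-5, 0-8, 4-8}.
Of the listed edges, {3-5, 1-7} are in the MST → 2.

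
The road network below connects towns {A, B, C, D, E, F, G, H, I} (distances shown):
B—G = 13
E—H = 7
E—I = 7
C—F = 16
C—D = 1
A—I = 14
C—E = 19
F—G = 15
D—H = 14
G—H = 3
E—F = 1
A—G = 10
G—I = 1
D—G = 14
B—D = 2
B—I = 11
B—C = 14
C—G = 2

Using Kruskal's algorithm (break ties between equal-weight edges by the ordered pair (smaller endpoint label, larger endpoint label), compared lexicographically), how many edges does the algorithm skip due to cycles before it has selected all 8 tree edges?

1

Kruskal's algorithm — process edges by increasing weight (ties by edge label):
C—D (1): add — endpoints in different components.
E—F (1): add — endpoints in different components.
G—I (1): add — endpoints in different components.
B—D (2): add — endpoints in different components.
C—G (2): add — endpoints in different components.
G—H (3): add — endpoints in different components.
E—H (7): add — endpoints in different components.
E—I (7): skip — E and I already connected.
A—G (10): add — endpoints in different components.
Edges rejected before the tree was complete: 1.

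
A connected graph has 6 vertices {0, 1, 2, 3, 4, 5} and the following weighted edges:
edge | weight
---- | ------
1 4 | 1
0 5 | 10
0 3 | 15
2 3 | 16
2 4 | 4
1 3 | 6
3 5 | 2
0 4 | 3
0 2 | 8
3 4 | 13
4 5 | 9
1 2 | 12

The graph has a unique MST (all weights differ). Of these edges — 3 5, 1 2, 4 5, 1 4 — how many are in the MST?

2

Kruskal's algorithm — process edges by increasing weight (ties by edge label):
1 4 (1): add — endpoints in different components.
3 5 (2): add — endpoints in different components.
0 4 (3): add — endpoints in different components.
2 4 (4): add — endpoints in different components.
1 3 (6): add — endpoints in different components.
MST edge set: {1 4, 3 5, 0 4, 2 4, 1 3}.
Of the listed edges, {3 5, 1 4} are in the MST → 2.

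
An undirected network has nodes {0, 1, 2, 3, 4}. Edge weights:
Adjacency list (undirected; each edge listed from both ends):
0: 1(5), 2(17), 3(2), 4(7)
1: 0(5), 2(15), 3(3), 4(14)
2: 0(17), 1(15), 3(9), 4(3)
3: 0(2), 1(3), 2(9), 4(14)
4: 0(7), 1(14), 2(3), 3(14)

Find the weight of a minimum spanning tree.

15

Kruskal: consider edges lightest-first.
0-3 (2): add. Components now {0,3} {1} {2} {4}
1-3 (3): add. Components now {0,1,3} {2} {4}
2-4 (3): add. Components now {0,1,3} {2,4}
0-1 (5): skip — 0 and 1 already connected.
0-4 (7): add. Components now {0,1,2,3,4}
MST edges: 0-3, 1-3, 2-4, 0-4; total weight 2+3+3+7 = 15.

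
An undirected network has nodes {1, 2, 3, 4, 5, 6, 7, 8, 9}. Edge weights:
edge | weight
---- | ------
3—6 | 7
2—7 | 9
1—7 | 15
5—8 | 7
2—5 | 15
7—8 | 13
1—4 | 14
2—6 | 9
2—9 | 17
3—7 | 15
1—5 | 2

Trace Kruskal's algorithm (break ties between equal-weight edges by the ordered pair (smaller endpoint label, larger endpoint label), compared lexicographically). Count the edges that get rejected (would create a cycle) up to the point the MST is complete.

3

Kruskal's algorithm — process edges by increasing weight (ties by edge label):
1—5 (2): add — endpoints in different components.
3—6 (7): add — endpoints in different components.
5—8 (7): add — endpoints in different components.
2—6 (9): add — endpoints in different components.
2—7 (9): add — endpoints in different components.
7—8 (13): add — endpoints in different components.
1—4 (14): add — endpoints in different components.
1—7 (15): skip — 1 and 7 already connected.
2—5 (15): skip — 2 and 5 already connected.
3—7 (15): skip — 3 and 7 already connected.
2—9 (17): add — endpoints in different components.
Edges rejected before the tree was complete: 3.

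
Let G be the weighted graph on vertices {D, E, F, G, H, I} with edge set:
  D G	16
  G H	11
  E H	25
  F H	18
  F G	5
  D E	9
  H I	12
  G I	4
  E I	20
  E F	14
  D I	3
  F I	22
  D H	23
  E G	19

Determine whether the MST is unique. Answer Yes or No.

Yes

Sort edges by weight, then run Kruskal:
D I (3): add — endpoints in different components.
G I (4): add — endpoints in different components.
F G (5): add — endpoints in different components.
D E (9): add — endpoints in different components.
G H (11): add — endpoints in different components.
Every non-tree edge has weight strictly greater than the heaviest edge on the tree path between its endpoints, so the MST is unique.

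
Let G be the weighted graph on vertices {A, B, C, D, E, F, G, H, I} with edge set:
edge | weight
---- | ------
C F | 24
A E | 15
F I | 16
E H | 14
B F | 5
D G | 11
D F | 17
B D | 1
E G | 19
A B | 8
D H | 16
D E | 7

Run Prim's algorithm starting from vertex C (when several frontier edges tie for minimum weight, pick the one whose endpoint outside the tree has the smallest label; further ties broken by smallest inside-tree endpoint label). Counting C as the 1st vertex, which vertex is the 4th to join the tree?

D

Grow the tree from C using Prim:
Step 1: frontier [C F 24] → take C F (24); add F.
Step 2: frontier [B F 5, F I 16, D F 17] → take B F (5); add B.
Step 3: frontier [B D 1, A B 8, F I 16, D F 17] → take B D (1); add D.
Step 4: frontier [A B 8, D E 7, D G 11, D H 16, F I 16] → take D E (7); add E.
Step 5: frontier [A B 8, D G 11, D H 16, E H 14, A E 15, E G 19, F I 16] → take A B (8); add A.
Step 6: frontier [D G 11, D H 16, E H 14, E G 19, F I 16] → take D G (11); add G.
Step 7: frontier [D H 16, E H 14, F I 16] → take E H (14); add H.
Step 8: frontier [F I 16] → take F I (16); add I.
Vertex order: C, F, B, D, E, A, G, H, I. The 4th vertex is D.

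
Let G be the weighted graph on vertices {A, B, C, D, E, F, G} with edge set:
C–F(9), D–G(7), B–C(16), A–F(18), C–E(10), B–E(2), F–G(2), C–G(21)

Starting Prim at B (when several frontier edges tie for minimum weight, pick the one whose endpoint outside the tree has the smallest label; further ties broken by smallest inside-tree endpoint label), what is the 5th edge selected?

D-G

Prim's algorithm from B:
Step 1: frontier [B–E 2, B–C 16] → take B–E (2); add E.
Step 2: frontier [B–C 16, C–E 10] → take C–E (10); add C.
Step 3: frontier [C–F 9, C–G 21] → take C–F (9); add F.
Step 4: frontier [C–G 21, F–G 2, A–F 18] → take F–G (2); add G.
Step 5: frontier [A–F 18, D–G 7] → take D–G (7); add D.
Step 6: frontier [A–F 18] → take A–F (18); add A.
The 5th edge added is D–G.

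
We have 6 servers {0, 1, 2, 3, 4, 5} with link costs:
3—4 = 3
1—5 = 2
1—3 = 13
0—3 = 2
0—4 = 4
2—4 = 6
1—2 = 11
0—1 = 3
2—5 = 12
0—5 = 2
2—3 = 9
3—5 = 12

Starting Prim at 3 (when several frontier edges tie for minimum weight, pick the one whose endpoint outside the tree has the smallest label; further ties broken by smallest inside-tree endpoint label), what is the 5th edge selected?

Prim's algorithm from 3:
Step 1: cheapest edge leaving the tree is 0—3 (2); add 0.
Step 2: cheapest edge leaving the tree is 0—5 (2); add 5.
Step 3: cheapest edge leaving the tree is 1—5 (2); add 1.
Step 4: cheapest edge leaving the tree is 3—4 (3); add 4.
Step 5: cheapest edge leaving the tree is 2—4 (6); add 2.
The 5th edge added is 2—4.

2-4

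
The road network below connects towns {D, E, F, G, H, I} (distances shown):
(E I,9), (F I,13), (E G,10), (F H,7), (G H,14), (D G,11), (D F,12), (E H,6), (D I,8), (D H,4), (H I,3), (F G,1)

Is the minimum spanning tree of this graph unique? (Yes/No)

Sort edges by weight, then run Kruskal:
F G (1): add. Components now {D} {E} {F,G} {H} {I}
H I (3): add. Components now {D} {E} {F,G} {H,I}
D H (4): add. Components now {D,H,I} {E} {F,G}
E H (6): add. Components now {D,E,H,I} {F,G}
F H (7): add. Components now {D,E,F,G,H,I}
Every non-tree edge has weight strictly greater than the heaviest edge on the tree path between its endpoints, so the MST is unique.

Yes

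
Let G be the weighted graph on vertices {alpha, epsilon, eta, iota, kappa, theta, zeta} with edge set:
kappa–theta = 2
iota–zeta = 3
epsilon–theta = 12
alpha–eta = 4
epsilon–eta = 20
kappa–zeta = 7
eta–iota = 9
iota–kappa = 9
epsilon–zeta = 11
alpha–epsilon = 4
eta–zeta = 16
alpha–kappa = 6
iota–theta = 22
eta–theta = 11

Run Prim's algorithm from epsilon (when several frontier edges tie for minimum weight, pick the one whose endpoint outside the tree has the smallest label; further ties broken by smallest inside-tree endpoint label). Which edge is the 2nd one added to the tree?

alpha-eta

Prim, starting at epsilon.
Step 1: cheapest edge leaving the tree is alpha–epsilon (4); add alpha.
Step 2: cheapest edge leaving the tree is alpha–eta (4); add eta.
Step 3: cheapest edge leaving the tree is alpha–kappa (6); add kappa.
Step 4: cheapest edge leaving the tree is kappa–theta (2); add theta.
Step 5: cheapest edge leaving the tree is kappa–zeta (7); add zeta.
Step 6: cheapest edge leaving the tree is iota–zeta (3); add iota.
The 2nd edge added is alpha–eta.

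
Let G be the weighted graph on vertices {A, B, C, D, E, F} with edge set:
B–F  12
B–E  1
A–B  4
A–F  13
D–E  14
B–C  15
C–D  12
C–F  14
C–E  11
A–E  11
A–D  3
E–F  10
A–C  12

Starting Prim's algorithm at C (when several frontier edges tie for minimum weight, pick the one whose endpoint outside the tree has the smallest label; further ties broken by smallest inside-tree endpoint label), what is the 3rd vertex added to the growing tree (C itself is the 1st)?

B

Prim, starting at C.
Step 1: cheapest edge leaving the tree is C–E (11); add E.
Step 2: cheapest edge leaving the tree is B–E (1); add B.
Step 3: cheapest edge leaving the tree is A–B (4); add A.
Step 4: cheapest edge leaving the tree is A–D (3); add D.
Step 5: cheapest edge leaving the tree is E–F (10); add F.
Vertex order: C, E, B, A, D, F. The 3rd vertex is B.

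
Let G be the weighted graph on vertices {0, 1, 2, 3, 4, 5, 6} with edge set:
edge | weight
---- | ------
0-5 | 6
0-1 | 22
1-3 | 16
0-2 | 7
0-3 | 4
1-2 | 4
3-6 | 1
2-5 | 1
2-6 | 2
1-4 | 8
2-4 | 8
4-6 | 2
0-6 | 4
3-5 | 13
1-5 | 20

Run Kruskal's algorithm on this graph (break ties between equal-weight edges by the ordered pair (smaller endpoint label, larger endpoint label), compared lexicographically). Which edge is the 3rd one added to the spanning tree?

Kruskal's algorithm — process edges by increasing weight (ties by edge label):
2-5 (1): add — endpoints in different components.
3-6 (1): add — endpoints in different components.
2-6 (2): add — endpoints in different components.
4-6 (2): add — endpoints in different components.
0-3 (4): add — endpoints in different components.
0-6 (4): skip — 0 and 6 already connected.
1-2 (4): add — endpoints in different components.
The 3rd edge added is 2-6.

2-6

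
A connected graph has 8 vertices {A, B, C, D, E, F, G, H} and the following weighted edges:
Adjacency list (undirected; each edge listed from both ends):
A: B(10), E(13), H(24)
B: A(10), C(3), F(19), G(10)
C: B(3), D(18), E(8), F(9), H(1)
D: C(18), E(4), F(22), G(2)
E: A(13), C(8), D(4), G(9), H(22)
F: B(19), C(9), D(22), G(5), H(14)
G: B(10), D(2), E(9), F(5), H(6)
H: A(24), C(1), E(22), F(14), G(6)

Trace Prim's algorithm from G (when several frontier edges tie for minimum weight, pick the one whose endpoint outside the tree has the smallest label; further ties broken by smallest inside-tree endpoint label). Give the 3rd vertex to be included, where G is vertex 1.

Prim, starting at G.
Step 1: cheapest edge leaving the tree is D G (2); add D.
Step 2: cheapest edge leaving the tree is D E (4); add E.
Step 3: cheapest edge leaving the tree is F G (5); add F.
Step 4: cheapest edge leaving the tree is G H (6); add H.
Step 5: cheapest edge leaving the tree is C H (1); add C.
Step 6: cheapest edge leaving the tree is B C (3); add B.
Step 7: cheapest edge leaving the tree is A B (10); add A.
Vertex order: G, D, E, F, H, C, B, A. The 3rd vertex is E.

E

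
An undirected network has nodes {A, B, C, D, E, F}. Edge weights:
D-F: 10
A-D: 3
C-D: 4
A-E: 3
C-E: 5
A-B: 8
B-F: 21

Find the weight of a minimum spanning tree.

28

Grow the tree from A using Prim:
Step 1: frontier [A-D 3, A-E 3, A-B 8] → take A-D (3); add D.
Step 2: frontier [A-E 3, A-B 8, C-D 4, D-F 10] → take A-E (3); add E.
Step 3: frontier [A-B 8, C-D 4, D-F 10, C-E 5] → take C-D (4); add C.
Step 4: frontier [A-B 8, D-F 10] → take A-B (8); add B.
Step 5: frontier [B-F 21, D-F 10] → take D-F (10); add F.
MST edges: A-D, A-E, C-D, A-B, D-F; total weight 3+3+4+8+10 = 28.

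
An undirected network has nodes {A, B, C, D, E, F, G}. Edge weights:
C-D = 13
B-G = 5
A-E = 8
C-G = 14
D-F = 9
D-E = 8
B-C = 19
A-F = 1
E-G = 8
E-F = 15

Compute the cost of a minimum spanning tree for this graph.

Grow the tree from E using Prim:
Step 1: frontier [A-E 8, D-E 8, E-G 8, E-F 15] → take A-E (8); add A.
Step 2: frontier [A-F 1, D-E 8, E-G 8, E-F 15] → take A-F (1); add F.
Step 3: frontier [D-E 8, E-G 8, D-F 9] → take D-E (8); add D.
Step 4: frontier [C-D 13, E-G 8] → take E-G (8); add G.
Step 5: frontier [C-D 13, B-G 5, C-G 14] → take B-G (5); add B.
Step 6: frontier [B-C 19, C-D 13, C-G 14] → take C-D (13); add C.
MST edges: A-E, A-F, D-E, E-G, B-G, C-D; total weight 8+1+8+8+5+13 = 43.

43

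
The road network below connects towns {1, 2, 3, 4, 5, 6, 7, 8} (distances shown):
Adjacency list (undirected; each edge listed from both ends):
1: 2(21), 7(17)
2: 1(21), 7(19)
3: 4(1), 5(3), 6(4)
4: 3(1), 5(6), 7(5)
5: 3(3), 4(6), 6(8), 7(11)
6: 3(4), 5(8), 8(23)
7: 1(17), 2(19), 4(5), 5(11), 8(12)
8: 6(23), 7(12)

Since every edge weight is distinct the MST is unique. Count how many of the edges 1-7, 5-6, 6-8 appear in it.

Sort edges by weight, then run Kruskal:
3-4 (1): add — endpoints in different components.
3-5 (3): add — endpoints in different components.
3-6 (4): add — endpoints in different components.
4-7 (5): add — endpoints in different components.
4-5 (6): skip — 4 and 5 already connected.
5-6 (8): skip — 5 and 6 already connected.
5-7 (11): skip — 5 and 7 already connected.
7-8 (12): add — endpoints in different components.
1-7 (17): add — endpoints in different components.
2-7 (19): add — endpoints in different components.
MST edge set: {3-4, 3-5, 3-6, 4-7, 7-8, 1-7, 2-7}.
Of the listed edges, {1-7} are in the MST → 1.

1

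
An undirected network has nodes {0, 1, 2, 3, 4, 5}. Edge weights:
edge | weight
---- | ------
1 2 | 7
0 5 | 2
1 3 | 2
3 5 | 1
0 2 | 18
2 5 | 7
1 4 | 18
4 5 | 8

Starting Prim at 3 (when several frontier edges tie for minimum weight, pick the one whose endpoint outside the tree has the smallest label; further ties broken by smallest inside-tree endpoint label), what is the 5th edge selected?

4-5

Grow the tree from 3 using Prim:
Step 1: frontier [3 5 1, 1 3 2] → take 3 5 (1); add 5.
Step 2: frontier [1 3 2, 0 5 2, 2 5 7, 4 5 8] → take 0 5 (2); add 0.
Step 3: frontier [0 2 18, 1 3 2, 2 5 7, 4 5 8] → take 1 3 (2); add 1.
Step 4: frontier [0 2 18, 1 2 7, 1 4 18, 2 5 7, 4 5 8] → take 1 2 (7); add 2.
Step 5: frontier [1 4 18, 4 5 8] → take 4 5 (8); add 4.
The 5th edge added is 4 5.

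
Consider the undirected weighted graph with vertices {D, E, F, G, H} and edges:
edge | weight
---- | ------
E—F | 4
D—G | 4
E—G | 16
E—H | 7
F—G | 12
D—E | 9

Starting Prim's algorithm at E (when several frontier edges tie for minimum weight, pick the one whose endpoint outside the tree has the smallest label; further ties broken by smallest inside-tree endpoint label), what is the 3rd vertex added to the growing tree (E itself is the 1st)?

H

Prim, starting at E.
Step 1: cheapest edge leaving the tree is E—F (4); add F.
Step 2: cheapest edge leaving the tree is E—H (7); add H.
Step 3: cheapest edge leaving the tree is D—E (9); add D.
Step 4: cheapest edge leaving the tree is D—G (4); add G.
Vertex order: E, F, H, D, G. The 3rd vertex is H.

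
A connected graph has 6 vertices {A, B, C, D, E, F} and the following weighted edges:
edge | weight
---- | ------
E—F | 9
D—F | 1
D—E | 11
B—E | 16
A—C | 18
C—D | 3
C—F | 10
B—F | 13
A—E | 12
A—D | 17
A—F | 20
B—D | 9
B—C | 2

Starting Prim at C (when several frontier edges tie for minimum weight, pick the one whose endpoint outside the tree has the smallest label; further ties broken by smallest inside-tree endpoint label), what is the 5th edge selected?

A-E

Prim's algorithm from C:
Step 1: frontier [B—C 2, C—D 3, C—F 10, A—C 18] → take B—C (2); add B.
Step 2: frontier [B—D 9, B—F 13, B—E 16, C—D 3, C—F 10, A—C 18] → take C—D (3); add D.
Step 3: frontier [B—F 13, B—E 16, C—F 10, A—C 18, D—F 1, D—E 11, A—D 17] → take D—F (1); add F.
Step 4: frontier [B—E 16, A—C 18, D—E 11, A—D 17, E—F 9, A—F 20] → take E—F (9); add E.
Step 5: frontier [A—C 18, A—D 17, A—E 12, A—F 20] → take A—E (12); add A.
The 5th edge added is A—E.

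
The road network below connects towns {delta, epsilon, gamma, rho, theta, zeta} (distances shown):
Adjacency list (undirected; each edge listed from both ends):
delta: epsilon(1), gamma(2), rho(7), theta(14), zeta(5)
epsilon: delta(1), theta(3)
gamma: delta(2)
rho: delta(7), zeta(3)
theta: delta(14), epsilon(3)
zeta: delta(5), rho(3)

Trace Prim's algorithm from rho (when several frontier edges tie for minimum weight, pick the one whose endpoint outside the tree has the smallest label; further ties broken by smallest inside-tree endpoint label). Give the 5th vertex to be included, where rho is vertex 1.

gamma

Prim, starting at rho.
Step 1: cheapest edge leaving the tree is rho zeta (3); add zeta.
Step 2: cheapest edge leaving the tree is delta zeta (5); add delta.
Step 3: cheapest edge leaving the tree is delta epsilon (1); add epsilon.
Step 4: cheapest edge leaving the tree is delta gamma (2); add gamma.
Step 5: cheapest edge leaving the tree is epsilon theta (3); add theta.
Vertex order: rho, zeta, delta, epsilon, gamma, theta. The 5th vertex is gamma.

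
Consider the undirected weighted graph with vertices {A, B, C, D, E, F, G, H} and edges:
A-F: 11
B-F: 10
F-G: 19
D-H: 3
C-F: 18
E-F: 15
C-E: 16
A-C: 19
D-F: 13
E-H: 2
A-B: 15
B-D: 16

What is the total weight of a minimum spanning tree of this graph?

74

Sort edges by weight, then run Kruskal:
E-H (2): add — endpoints in different components.
D-H (3): add — endpoints in different components.
B-F (10): add — endpoints in different components.
A-F (11): add — endpoints in different components.
D-F (13): add — endpoints in different components.
A-B (15): skip — A and B already connected.
E-F (15): skip — E and F already connected.
B-D (16): skip — B and D already connected.
C-E (16): add — endpoints in different components.
C-F (18): skip — C and F already connected.
A-C (19): skip — A and C already connected.
F-G (19): add — endpoints in different components.
MST edges: E-H, D-H, B-F, A-F, D-F, C-E, F-G; total weight 2+3+10+11+13+16+19 = 74.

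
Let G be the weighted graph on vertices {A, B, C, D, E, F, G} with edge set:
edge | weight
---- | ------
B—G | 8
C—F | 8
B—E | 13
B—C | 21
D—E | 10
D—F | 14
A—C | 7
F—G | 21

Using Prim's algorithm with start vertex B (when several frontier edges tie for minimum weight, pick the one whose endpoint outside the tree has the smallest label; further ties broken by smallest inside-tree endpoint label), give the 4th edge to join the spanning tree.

D-F

Prim's algorithm from B:
Step 1: frontier [B—G 8, B—E 13, B—C 21] → take B—G (8); add G.
Step 2: frontier [B—E 13, B—C 21, F—G 21] → take B—E (13); add E.
Step 3: frontier [B—C 21, D—E 10, F—G 21] → take D—E (10); add D.
Step 4: frontier [B—C 21, D—F 14, F—G 21] → take D—F (14); add F.
Step 5: frontier [B—C 21, C—F 8] → take C—F (8); add C.
Step 6: frontier [A—C 7] → take A—C (7); add A.
The 4th edge added is D—F.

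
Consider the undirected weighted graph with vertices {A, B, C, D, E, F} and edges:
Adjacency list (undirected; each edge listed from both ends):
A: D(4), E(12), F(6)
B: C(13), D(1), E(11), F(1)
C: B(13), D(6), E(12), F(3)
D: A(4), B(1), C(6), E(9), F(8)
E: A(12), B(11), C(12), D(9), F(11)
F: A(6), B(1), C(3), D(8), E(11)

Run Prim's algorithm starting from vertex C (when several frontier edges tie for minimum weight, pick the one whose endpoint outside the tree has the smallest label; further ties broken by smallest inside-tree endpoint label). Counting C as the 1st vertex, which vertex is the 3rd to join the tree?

B

Prim, starting at C.
Step 1: cheapest edge leaving the tree is C F (3); add F.
Step 2: cheapest edge leaving the tree is B F (1); add B.
Step 3: cheapest edge leaving the tree is B D (1); add D.
Step 4: cheapest edge leaving the tree is A D (4); add A.
Step 5: cheapest edge leaving the tree is D E (9); add E.
Vertex order: C, F, B, D, A, E. The 3rd vertex is B.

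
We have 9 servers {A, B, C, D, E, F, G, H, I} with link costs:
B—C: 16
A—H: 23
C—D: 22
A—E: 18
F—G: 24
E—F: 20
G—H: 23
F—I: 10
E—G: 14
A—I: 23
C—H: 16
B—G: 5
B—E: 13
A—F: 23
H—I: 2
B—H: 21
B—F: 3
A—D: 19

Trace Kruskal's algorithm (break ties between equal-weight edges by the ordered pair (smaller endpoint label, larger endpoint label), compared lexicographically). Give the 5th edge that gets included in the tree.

B-E

Kruskal: consider edges lightest-first.
H—I (2): add — endpoints in different components.
B—F (3): add — endpoints in different components.
B—G (5): add — endpoints in different components.
F—I (10): add — endpoints in different components.
B—E (13): add — endpoints in different components.
E—G (14): skip — E and G already connected.
B—C (16): add — endpoints in different components.
C—H (16): skip — C and H already connected.
A—E (18): add — endpoints in different components.
A—D (19): add — endpoints in different components.
The 5th edge added is B—E.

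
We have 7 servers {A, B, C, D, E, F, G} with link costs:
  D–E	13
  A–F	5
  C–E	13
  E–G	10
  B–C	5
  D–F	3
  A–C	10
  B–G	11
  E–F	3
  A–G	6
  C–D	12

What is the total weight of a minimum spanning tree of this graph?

32

Kruskal: consider edges lightest-first.
D–F (3): add. Components now {A} {B} {C} {D,F} {E} {G}
E–F (3): add. Components now {A} {B} {C} {D,E,F} {G}
A–F (5): add. Components now {A,D,E,F} {B} {C} {G}
B–C (5): add. Components now {A,D,E,F} {B,C} {G}
A–G (6): add. Components now {A,D,E,F,G} {B,C}
A–C (10): add. Components now {A,B,C,D,E,F,G}
MST edges: D–F, E–F, A–F, B–C, A–G, A–C; total weight 3+3+5+5+6+10 = 32.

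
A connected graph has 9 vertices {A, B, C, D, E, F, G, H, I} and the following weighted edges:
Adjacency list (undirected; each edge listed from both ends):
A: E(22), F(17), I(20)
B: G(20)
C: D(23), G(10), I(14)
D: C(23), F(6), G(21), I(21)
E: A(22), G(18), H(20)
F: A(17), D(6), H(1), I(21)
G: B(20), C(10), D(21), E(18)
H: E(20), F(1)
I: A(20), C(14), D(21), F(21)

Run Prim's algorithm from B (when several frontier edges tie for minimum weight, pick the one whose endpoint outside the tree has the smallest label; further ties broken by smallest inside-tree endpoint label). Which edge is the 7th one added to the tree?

F-H

Grow the tree from B using Prim:
Step 1: frontier [B G 20] → take B G (20); add G.
Step 2: frontier [C G 10, E G 18, D G 21] → take C G (10); add C.
Step 3: frontier [C I 14, C D 23, E G 18, D G 21] → take C I (14); add I.
Step 4: frontier [C D 23, E G 18, D G 21, A I 20, D I 21, F I 21] → take E G (18); add E.
Step 5: frontier [C D 23, E H 20, A E 22, D G 21, A I 20, D I 21, F I 21] → take A I (20); add A.
Step 6: frontier [A F 17, C D 23, E H 20, D G 21, D I 21, F I 21] → take A F (17); add F.
Step 7: frontier [C D 23, E H 20, F H 1, D F 6, D G 21, D I 21] → take F H (1); add H.
Step 8: frontier [C D 23, D F 6, D G 21, D I 21] → take D F (6); add D.
The 7th edge added is F H.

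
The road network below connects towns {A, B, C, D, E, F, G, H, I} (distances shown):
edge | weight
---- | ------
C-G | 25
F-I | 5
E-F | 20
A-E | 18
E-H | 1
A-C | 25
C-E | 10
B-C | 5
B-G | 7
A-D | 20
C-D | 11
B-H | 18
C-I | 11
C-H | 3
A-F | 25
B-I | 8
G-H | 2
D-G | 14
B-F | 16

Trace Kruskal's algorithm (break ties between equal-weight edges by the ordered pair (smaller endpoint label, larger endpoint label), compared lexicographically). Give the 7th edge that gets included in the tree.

C-D

Kruskal's algorithm — process edges by increasing weight (ties by edge label):
E-H (1): add — endpoints in different components.
G-H (2): add — endpoints in different components.
C-H (3): add — endpoints in different components.
B-C (5): add — endpoints in different components.
F-I (5): add — endpoints in different components.
B-G (7): skip — B and G already connected.
B-I (8): add — endpoints in different components.
C-E (10): skip — C and E already connected.
C-D (11): add — endpoints in different components.
C-I (11): skip — C and I already connected.
D-G (14): skip — D and G already connected.
B-F (16): skip — B and F already connected.
A-E (18): add — endpoints in different components.
The 7th edge added is C-D.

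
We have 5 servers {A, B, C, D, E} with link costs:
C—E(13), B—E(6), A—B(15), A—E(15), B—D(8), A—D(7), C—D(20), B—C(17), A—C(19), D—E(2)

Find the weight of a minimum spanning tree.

Kruskal's algorithm — process edges by increasing weight (ties by edge label):
D—E (2): add — endpoints in different components.
B—E (6): add — endpoints in different components.
A—D (7): add — endpoints in different components.
B—D (8): skip — B and D already connected.
C—E (13): add — endpoints in different components.
MST edges: D—E, B—E, A—D, C—E; total weight 2+6+7+13 = 28.

28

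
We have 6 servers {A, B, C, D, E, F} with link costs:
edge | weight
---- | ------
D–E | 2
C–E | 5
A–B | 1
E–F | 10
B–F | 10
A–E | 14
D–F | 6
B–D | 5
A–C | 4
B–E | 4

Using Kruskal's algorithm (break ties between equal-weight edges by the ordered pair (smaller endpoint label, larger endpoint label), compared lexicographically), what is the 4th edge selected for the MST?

Kruskal's algorithm — process edges by increasing weight (ties by edge label):
A–B (1): add. Components now {A,B} {C} {D} {E} {F}
D–E (2): add. Components now {A,B} {C} {D,E} {F}
A–C (4): add. Components now {A,B,C} {D,E} {F}
B–E (4): add. Components now {A,B,C,D,E} {F}
B–D (5): skip — B and D already connected.
C–E (5): skip — C and E already connected.
D–F (6): add. Components now {A,B,C,D,E,F}
The 4th edge added is B–E.

B-E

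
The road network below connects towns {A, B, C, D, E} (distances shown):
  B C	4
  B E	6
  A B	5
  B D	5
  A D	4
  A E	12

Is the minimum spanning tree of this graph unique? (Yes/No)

No

Sort edges by weight, then run Kruskal:
A D (4): add. Components now {A,D} {B} {C} {E}
B C (4): add. Components now {A,D} {B,C} {E}
A B (5): add. Components now {A,B,C,D} {E}
B D (5): skip — B and D already connected.
B E (6): add. Components now {A,B,C,D,E}
Non-tree edge B D has weight 5, equal to the heaviest edge on its tree cycle — swapping gives another MST of the same weight. Not unique.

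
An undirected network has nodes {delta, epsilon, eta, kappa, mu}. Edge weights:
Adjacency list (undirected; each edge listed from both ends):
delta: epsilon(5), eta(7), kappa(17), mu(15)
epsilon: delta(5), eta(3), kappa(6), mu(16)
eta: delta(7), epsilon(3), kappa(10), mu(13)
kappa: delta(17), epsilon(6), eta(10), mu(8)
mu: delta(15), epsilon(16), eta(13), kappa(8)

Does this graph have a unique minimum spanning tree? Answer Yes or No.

Yes

Kruskal's algorithm — process edges by increasing weight (ties by edge label):
epsilon—eta (3): add — endpoints in different components.
delta—epsilon (5): add — endpoints in different components.
epsilon—kappa (6): add — endpoints in different components.
delta—eta (7): skip — delta and eta already connected.
kappa—mu (8): add — endpoints in different components.
Every non-tree edge has weight strictly greater than the heaviest edge on the tree path between its endpoints, so the MST is unique.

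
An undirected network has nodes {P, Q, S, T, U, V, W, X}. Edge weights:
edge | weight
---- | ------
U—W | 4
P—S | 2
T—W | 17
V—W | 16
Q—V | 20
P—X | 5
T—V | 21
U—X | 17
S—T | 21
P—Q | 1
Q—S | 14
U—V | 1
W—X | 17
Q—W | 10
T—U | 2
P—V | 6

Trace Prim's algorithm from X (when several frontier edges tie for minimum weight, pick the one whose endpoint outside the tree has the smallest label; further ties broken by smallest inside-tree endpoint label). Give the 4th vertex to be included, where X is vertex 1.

S

Prim, starting at X.
Step 1: cheapest edge leaving the tree is P—X (5); add P.
Step 2: cheapest edge leaving the tree is P—Q (1); add Q.
Step 3: cheapest edge leaving the tree is P—S (2); add S.
Step 4: cheapest edge leaving the tree is P—V (6); add V.
Step 5: cheapest edge leaving the tree is U—V (1); add U.
Step 6: cheapest edge leaving the tree is T—U (2); add T.
Step 7: cheapest edge leaving the tree is U—W (4); add W.
Vertex order: X, P, Q, S, V, U, T, W. The 4th vertex is S.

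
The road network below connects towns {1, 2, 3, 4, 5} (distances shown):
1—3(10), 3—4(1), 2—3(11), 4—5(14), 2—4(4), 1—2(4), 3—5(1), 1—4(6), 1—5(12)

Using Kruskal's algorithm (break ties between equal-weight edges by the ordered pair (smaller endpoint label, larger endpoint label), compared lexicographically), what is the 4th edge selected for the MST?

2-4

Kruskal's algorithm — process edges by increasing weight (ties by edge label):
3—4 (1): add — endpoints in different components.
3—5 (1): add — endpoints in different components.
1—2 (4): add — endpoints in different components.
2—4 (4): add — endpoints in different components.
The 4th edge added is 2—4.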